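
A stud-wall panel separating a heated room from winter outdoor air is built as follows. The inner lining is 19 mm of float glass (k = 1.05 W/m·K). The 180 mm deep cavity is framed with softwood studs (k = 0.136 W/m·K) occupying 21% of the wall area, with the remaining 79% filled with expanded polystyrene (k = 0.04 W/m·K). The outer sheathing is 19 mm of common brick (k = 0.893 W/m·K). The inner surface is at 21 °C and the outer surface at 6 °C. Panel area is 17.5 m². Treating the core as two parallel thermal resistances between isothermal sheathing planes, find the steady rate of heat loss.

Q ≈ 86.6 W

Sheathing layers in series; stud and cavity paths in parallel between them.
R_inner = 0.019/(1.05×17.5) = 0.001034 K/W
R_stud  = 0.18/(0.136×0.21×17.5) = 0.3601 K/W
R_cav   = 0.18/(0.04×0.79×17.5) = 0.3255 K/W
1/R_core = 1/R_stud + 1/R_cav → R_core = 0.171 K/W
R_outer = 0.019/(0.893×17.5) = 0.001216 K/W
R_total = 0.1732 K/W
Q = ΔT/R_total = 15/0.1732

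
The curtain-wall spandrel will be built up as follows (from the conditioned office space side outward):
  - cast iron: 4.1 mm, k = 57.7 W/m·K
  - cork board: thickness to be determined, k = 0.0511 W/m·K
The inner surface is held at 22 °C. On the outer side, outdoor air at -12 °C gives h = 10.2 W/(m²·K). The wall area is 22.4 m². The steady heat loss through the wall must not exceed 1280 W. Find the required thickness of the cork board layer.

L ≈ 25.4 mm

Treating each layer as a thermal resistance in series:
R_cast iron = L/(kA) = 0.0041/(57.7×22.4) = 3.172×10^-6 K/W
R_outer film = 1/(h_o·A) = 1/(10.2×22.4) = 0.004377 K/W
Sum of the known resistances R_other = 0.00438 K/W
Required total resistance R_tot = ΔT/Q_allow = 34/1280 = 0.02656 K/W
R_cork board = R_tot − R_other = 0.02218 K/W
L = R·k·A = 0.02218×0.0511×22.4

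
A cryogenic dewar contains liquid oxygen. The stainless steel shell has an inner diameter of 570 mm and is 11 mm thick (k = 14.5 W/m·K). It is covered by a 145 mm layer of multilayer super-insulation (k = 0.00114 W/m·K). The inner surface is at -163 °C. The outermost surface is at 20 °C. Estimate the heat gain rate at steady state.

Q ≈ 2.36 W

For a spherical shell R = (1/r₁ − 1/r₂)/(4πk); film R = 1/(h·4πr²). In series:
R_stainless steel shell = (1/0.285 − 1/0.296)/(4π×14.5) = 7.156×10^-4 K/W
R_multilayer super-insulation = (1/0.296 − 1/0.441)/(4π×0.00114) = 77.54 K/W
R_total = 77.54 K/W
Q = ΔT/R_total = 183/77.54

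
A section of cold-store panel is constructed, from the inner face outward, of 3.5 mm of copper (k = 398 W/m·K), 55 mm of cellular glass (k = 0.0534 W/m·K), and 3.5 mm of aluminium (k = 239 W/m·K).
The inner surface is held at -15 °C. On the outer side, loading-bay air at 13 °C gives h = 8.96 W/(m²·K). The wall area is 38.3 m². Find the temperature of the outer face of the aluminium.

T ≈ 10.3 °C

Treating each layer as a thermal resistance in series:
R_copper = L/(kA) = 0.0035/(398×38.3) = 2.296×10^-7 K/W
R_cellular glass = L/(kA) = 0.055/(0.0534×38.3) = 0.02689 K/W
R_aluminium = L/(kA) = 0.0035/(239×38.3) = 3.824×10^-7 K/W
R_outer film = 1/(h_o·A) = 1/(8.96×38.3) = 0.002914 K/W
R_total = 0.02981 K/W;  Q = ΔT/R_total = 28/0.02981 = 939.4 W
T_interface = T_inner + Q·ΣR(inner→interface) = -15 + 939×0.02689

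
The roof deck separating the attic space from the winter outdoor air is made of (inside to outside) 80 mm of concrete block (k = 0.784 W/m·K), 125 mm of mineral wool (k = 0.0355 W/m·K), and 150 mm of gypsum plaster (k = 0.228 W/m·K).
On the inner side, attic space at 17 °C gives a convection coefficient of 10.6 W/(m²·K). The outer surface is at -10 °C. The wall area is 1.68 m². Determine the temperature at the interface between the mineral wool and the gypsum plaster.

Series thermal resistances:
R_inner film = 1/(h_i·A) = 1/(10.6×1.68) = 0.05615 K/W
R_concrete block = L/(kA) = 0.08/(0.784×1.68) = 0.06074 K/W
R_mineral wool = L/(kA) = 0.125/(0.0355×1.68) = 2.096 K/W
R_gypsum plaster = L/(kA) = 0.15/(0.228×1.68) = 0.3916 K/W
R_total = 2.604 K/W;  Q = ΔT/R_total = 27/2.604 = 10.37 W
T_interface = T_inner − Q·ΣR(inner→interface) = 17 − 10.4×2.213

T ≈ -5.94 °C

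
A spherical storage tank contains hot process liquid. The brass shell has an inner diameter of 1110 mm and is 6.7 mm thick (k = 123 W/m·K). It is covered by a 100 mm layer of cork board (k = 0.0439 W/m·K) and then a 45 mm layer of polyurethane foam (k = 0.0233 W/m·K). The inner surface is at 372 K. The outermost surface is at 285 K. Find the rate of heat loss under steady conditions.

Q ≈ 107 W

Each spherical layer contributes R = (1/r_i − 1/r_o)/(4πk):
R_brass shell = (1/0.555 − 1/0.5617)/(4π×123) = 1.39×10^-5 K/W
R_cork board = (1/0.5617 − 1/0.6617)/(4π×0.0439) = 0.4877 K/W
R_polyurethane foam = (1/0.6617 − 1/0.7067)/(4π×0.0233) = 0.3287 K/W
R_total = 0.8164 K/W
Q = ΔT/R_total = 87/0.8164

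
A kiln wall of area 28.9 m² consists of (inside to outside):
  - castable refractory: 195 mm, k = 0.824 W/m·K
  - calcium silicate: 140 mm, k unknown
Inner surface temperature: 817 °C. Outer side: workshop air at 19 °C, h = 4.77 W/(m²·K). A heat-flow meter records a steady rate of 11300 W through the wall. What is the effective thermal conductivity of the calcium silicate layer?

k ≈ 0.0878 W/(m·K)

Model the wall as resistances in series:
R_castable refractory = L/(kA) = 0.195/(0.824×28.9) = 0.008189 K/W
R_outer film = 1/(h_o·A) = 1/(4.77×28.9) = 0.007254 K/W
Sum of known resistances R_other = 0.01544 K/W
Total R = ΔT/Q = 798/11300 = 0.07062 K/W
R_calcium silicate = R_total − R_other = 0.05518 K/W
k = L/(R·A) = 0.14/(0.05518×28.9)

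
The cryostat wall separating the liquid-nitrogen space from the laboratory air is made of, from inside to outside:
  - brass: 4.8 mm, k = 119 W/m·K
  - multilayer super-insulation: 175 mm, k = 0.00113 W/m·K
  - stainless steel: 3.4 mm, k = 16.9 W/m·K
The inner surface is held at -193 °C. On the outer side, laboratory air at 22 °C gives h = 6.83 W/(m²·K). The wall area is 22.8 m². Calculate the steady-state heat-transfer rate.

Series thermal resistances:
R_brass = L/(kA) = 0.0048/(119×22.8) = 1.769×10^-6 K/W
R_multilayer super-insulation = L/(kA) = 0.175/(0.00113×22.8) = 6.792 K/W
R_stainless steel = L/(kA) = 0.0034/(16.9×22.8) = 8.824×10^-6 K/W
R_outer film = 1/(h_o·A) = 1/(6.83×22.8) = 0.006422 K/W
R_total = 6.799 K/W
Q = ΔT / R_total = 215 / 6.799

Q ≈ 31.6 W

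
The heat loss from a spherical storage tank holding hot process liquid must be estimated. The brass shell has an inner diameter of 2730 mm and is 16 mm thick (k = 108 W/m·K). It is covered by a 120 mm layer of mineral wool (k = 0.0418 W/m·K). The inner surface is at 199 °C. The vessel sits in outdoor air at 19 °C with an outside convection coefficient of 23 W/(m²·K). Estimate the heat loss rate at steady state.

Q ≈ 1610 W

Each spherical layer contributes R = (1/r_i − 1/r_o)/(4πk):
R_brass shell = (1/1.365 − 1/1.381)/(4π×108) = 6.254×10^-6 K/W
R_mineral wool = (1/1.381 − 1/1.501)/(4π×0.0418) = 0.1102 K/W
R_outer film = 1/(h·4πr_o²) = 1/(23×4π×1.501²) = 0.001536 K/W
R_total = 0.1118 K/W
Q = ΔT/R_total = 180/0.1118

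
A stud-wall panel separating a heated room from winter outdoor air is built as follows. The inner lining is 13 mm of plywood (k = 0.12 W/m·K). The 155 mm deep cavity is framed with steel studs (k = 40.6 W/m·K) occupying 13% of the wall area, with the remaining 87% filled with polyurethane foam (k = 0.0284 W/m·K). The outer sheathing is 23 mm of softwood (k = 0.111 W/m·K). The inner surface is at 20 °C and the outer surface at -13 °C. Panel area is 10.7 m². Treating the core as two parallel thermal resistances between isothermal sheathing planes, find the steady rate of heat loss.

Sheathing layers in series; stud and cavity paths in parallel between them.
R_inner = 0.013/(0.12×10.7) = 0.01012 K/W
R_stud  = 0.155/(40.6×0.13×10.7) = 0.002745 K/W
R_cav   = 0.155/(0.0284×0.87×10.7) = 0.5863 K/W
1/R_core = 1/R_stud + 1/R_cav → R_core = 0.002732 K/W
R_outer = 0.023/(0.111×10.7) = 0.01937 K/W
R_total = 0.03222 K/W
Q = ΔT/R_total = 33/0.03222

Q ≈ 1020 W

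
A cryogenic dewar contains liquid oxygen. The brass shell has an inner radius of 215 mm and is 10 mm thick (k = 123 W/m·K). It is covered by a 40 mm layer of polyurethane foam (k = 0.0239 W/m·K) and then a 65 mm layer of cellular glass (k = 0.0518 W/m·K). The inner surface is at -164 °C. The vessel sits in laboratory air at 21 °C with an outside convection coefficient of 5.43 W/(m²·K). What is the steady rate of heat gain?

Q ≈ 52.7 W

Spherical conduction: R = (1/r_in − 1/r_out)/(4πk) per layer; series-sum.
R_brass shell = (1/0.215 − 1/0.225)/(4π×123) = 1.337×10^-4 K/W
R_polyurethane foam = (1/0.225 − 1/0.265)/(4π×0.0239) = 2.234 K/W
R_cellular glass = (1/0.265 − 1/0.33)/(4π×0.0518) = 1.142 K/W
R_outer film = 1/(h·4πr_o²) = 1/(5.43×4π×0.33²) = 0.1346 K/W
R_total = 3.51 K/W
Q = ΔT/R_total = 185/3.51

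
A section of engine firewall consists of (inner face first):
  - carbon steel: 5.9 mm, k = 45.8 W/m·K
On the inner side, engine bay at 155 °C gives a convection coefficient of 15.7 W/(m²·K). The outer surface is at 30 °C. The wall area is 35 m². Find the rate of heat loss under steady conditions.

Q ≈ 68500 W

Series thermal resistances:
R_inner film = 1/(h_i·A) = 1/(15.7×35) = 0.00182 K/W
R_carbon steel = L/(kA) = 0.0059/(45.8×35) = 3.681×10^-6 K/W
R_total = 0.001824 K/W
Q = ΔT / R_total = 125 / 0.001824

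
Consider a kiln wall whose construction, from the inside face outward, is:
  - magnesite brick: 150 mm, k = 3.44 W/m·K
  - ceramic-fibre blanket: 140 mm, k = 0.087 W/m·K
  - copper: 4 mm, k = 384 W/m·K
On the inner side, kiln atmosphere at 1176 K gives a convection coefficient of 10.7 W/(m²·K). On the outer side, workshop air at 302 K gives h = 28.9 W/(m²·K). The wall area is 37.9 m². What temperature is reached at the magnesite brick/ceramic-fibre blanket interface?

Model the wall as resistances in series:
R_inner film = 1/(h_i·A) = 1/(10.7×37.9) = 0.002466 K/W
R_magnesite brick = L/(kA) = 0.15/(3.44×37.9) = 0.001151 K/W
R_ceramic-fibre blanket = L/(kA) = 0.14/(0.087×37.9) = 0.04246 K/W
R_copper = L/(kA) = 0.004/(384×37.9) = 2.748×10^-7 K/W
R_outer film = 1/(h_o·A) = 1/(28.9×37.9) = 9.13×10^-4 K/W
R_total = 0.04699 K/W;  Q = ΔT/R_total = 874/0.04699 = 18600 W
T_interface = T_inner − Q·ΣR(inner→interface) = 1176 − 18600×0.003616

T ≈ 1110 K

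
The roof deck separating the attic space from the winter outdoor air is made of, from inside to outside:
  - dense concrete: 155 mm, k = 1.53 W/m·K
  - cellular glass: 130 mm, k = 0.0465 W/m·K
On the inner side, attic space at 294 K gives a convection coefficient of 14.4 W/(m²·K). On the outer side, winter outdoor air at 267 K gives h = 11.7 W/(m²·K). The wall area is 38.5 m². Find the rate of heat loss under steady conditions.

Treating each layer as a thermal resistance in series:
R_inner film = 1/(h_i·A) = 1/(14.4×38.5) = 0.001804 K/W
R_dense concrete = L/(kA) = 0.155/(1.53×38.5) = 0.002631 K/W
R_cellular glass = L/(kA) = 0.13/(0.0465×38.5) = 0.07262 K/W
R_outer film = 1/(h_o·A) = 1/(11.7×38.5) = 0.00222 K/W
R_total = 0.07927 K/W
Q = ΔT / R_total = 27 / 0.07927

Q ≈ 341 W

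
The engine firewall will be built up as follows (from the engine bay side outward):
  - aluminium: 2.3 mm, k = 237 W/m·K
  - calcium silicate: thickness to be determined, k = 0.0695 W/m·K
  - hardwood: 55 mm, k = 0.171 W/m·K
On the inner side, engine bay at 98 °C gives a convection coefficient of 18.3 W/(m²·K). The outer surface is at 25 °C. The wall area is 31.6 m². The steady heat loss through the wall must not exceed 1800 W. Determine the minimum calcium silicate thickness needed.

L ≈ 62.9 mm

Series thermal resistances:
R_inner film = 1/(h_i·A) = 1/(18.3×31.6) = 0.001729 K/W
R_aluminium = L/(kA) = 0.0023/(237×31.6) = 3.071×10^-7 K/W
R_hardwood = L/(kA) = 0.055/(0.171×31.6) = 0.01018 K/W
Sum of the known resistances R_other = 0.01191 K/W
Required total resistance R_tot = ΔT/Q_allow = 73/1800 = 0.04056 K/W
R_calcium silicate = R_tot − R_other = 0.02865 K/W
L = R·k·A = 0.02865×0.0695×31.6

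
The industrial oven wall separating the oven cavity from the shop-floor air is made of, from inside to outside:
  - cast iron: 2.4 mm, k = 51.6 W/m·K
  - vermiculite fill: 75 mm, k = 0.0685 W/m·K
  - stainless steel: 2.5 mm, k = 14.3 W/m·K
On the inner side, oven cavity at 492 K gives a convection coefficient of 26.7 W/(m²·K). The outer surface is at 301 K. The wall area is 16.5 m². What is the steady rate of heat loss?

Q ≈ 2780 W

Thermal resistances in series:
R_inner film = 1/(h_i·A) = 1/(26.7×16.5) = 0.00227 K/W
R_cast iron = L/(kA) = 0.0024/(51.6×16.5) = 2.819×10^-6 K/W
R_vermiculite fill = L/(kA) = 0.075/(0.0685×16.5) = 0.06636 K/W
R_stainless steel = L/(kA) = 0.0025/(14.3×16.5) = 1.06×10^-5 K/W
R_total = 0.06864 K/W
Q = ΔT / R_total = 191 / 0.06864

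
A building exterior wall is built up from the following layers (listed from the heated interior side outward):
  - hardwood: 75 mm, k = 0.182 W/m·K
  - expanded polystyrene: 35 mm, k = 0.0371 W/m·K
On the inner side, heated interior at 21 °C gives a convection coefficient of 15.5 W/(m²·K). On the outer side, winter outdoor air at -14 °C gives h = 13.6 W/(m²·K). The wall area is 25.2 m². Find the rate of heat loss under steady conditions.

Treating each layer as a thermal resistance in series:
R_inner film = 1/(h_i·A) = 1/(15.5×25.2) = 0.00256 K/W
R_hardwood = L/(kA) = 0.075/(0.182×25.2) = 0.01635 K/W
R_expanded polystyrene = L/(kA) = 0.035/(0.0371×25.2) = 0.03744 K/W
R_outer film = 1/(h_o·A) = 1/(13.6×25.2) = 0.002918 K/W
R_total = 0.05927 K/W
Q = ΔT / R_total = 35 / 0.05927

Q ≈ 591 W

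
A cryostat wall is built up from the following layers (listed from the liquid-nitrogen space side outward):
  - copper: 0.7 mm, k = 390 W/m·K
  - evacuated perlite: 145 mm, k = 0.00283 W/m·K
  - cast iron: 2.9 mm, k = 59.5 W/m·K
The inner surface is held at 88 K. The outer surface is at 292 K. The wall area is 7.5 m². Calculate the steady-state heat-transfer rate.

Series thermal resistances:
R_copper = L/(kA) = 0.0007/(390×7.5) = 2.393×10^-7 K/W
R_evacuated perlite = L/(kA) = 0.145/(0.00283×7.5) = 6.832 K/W
R_cast iron = L/(kA) = 0.0029/(59.5×7.5) = 6.499×10^-6 K/W
R_total = 6.832 K/W
Q = ΔT / R_total = 204 / 6.832

Q ≈ 29.9 W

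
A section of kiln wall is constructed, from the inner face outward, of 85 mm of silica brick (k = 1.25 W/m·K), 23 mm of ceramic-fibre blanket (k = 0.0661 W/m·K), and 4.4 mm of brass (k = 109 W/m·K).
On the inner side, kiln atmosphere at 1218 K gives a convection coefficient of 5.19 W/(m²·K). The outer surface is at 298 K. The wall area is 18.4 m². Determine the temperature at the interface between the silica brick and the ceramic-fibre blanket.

T ≈ 824 K

Model the wall as resistances in series:
R_inner film = 1/(h_i·A) = 1/(5.19×18.4) = 0.01047 K/W
R_silica brick = L/(kA) = 0.085/(1.25×18.4) = 0.003696 K/W
R_ceramic-fibre blanket = L/(kA) = 0.023/(0.0661×18.4) = 0.01891 K/W
R_brass = L/(kA) = 0.0044/(109×18.4) = 2.194×10^-6 K/W
R_total = 0.03308 K/W;  Q = ΔT/R_total = 920/0.03308 = 27810 W
T_interface = T_inner − Q·ΣR(inner→interface) = 1218 − 27800×0.01417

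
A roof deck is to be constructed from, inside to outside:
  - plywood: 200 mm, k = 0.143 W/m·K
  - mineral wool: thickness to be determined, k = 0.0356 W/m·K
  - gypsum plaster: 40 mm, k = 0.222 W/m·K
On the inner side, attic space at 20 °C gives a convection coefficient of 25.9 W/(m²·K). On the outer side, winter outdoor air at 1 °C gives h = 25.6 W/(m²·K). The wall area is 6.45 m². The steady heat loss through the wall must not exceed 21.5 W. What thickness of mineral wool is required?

L ≈ 144 mm

Thermal resistances in series:
R_inner film = 1/(h_i·A) = 1/(25.9×6.45) = 0.005986 K/W
R_plywood = L/(kA) = 0.2/(0.143×6.45) = 0.2168 K/W
R_gypsum plaster = L/(kA) = 0.04/(0.222×6.45) = 0.02793 K/W
R_outer film = 1/(h_o·A) = 1/(25.6×6.45) = 0.006056 K/W
Sum of the known resistances R_other = 0.2568 K/W
Required total resistance R_tot = ΔT/Q_allow = 19/21.5 = 0.8837 K/W
R_mineral wool = R_tot − R_other = 0.6269 K/W
L = R·k·A = 0.6269×0.0356×6.45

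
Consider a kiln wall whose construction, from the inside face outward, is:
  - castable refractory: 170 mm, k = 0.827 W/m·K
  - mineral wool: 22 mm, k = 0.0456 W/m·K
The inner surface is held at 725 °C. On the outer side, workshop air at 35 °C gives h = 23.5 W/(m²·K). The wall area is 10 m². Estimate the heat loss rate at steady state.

Q ≈ 9440 W

Series thermal resistances:
R_castable refractory = L/(kA) = 0.17/(0.827×10) = 0.02056 K/W
R_mineral wool = L/(kA) = 0.022/(0.0456×10) = 0.04825 K/W
R_outer film = 1/(h_o·A) = 1/(23.5×10) = 0.004255 K/W
R_total = 0.07306 K/W
Q = ΔT / R_total = 690 / 0.07306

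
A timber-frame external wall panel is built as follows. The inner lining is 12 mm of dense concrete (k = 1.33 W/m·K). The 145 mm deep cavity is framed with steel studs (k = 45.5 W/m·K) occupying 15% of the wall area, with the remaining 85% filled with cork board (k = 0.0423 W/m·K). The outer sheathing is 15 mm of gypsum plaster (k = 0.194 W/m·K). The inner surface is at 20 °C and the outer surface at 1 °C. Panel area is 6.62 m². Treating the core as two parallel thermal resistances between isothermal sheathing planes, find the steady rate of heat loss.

Q ≈ 1170 W

Sheathing layers in series; stud and cavity paths in parallel between them.
R_inner = 0.012/(1.33×6.62) = 0.001363 K/W
R_stud  = 0.145/(45.5×0.15×6.62) = 0.003209 K/W
R_cav   = 0.145/(0.0423×0.85×6.62) = 0.6092 K/W
1/R_core = 1/R_stud + 1/R_cav → R_core = 0.003192 K/W
R_outer = 0.015/(0.194×6.62) = 0.01168 K/W
R_total = 0.01624 K/W
Q = ΔT/R_total = 19/0.01624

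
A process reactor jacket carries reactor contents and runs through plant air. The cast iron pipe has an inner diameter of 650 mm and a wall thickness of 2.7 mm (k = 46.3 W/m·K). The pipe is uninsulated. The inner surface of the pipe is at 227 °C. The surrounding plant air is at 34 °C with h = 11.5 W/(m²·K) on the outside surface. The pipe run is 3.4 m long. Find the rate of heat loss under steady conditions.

Per-layer cylindrical resistances, series-summed:
R_cast iron pipe wall = ln(327.7/325)/(2π×46.3×3.4) = 8.365×10^-6 K/W
R_outer film = 1/(h_o·2πr_oL) = 1/(11.5×2π×0.3277×3.4) = 0.01242 K/W
R_total = 0.01243 K/W
Q = ΔT/R_total = 193/0.01243

Q ≈ 15500 W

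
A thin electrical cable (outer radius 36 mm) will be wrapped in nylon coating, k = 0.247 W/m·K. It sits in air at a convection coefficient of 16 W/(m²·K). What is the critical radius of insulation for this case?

r_cr ≈ 15.4 mm

For a cylinder r_cr = k/h = 0.247/16
r_cr = 15.4 mm; since the bare radius (36 mm) is above r_cr, any added insulation will reduce heat loss.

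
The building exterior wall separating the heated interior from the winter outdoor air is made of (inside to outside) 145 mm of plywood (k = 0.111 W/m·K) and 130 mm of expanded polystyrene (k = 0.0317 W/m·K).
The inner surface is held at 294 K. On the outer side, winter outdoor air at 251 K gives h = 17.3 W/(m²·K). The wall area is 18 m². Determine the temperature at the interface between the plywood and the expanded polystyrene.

Treating each layer as a thermal resistance in series:
R_plywood = L/(kA) = 0.145/(0.111×18) = 0.07257 K/W
R_expanded polystyrene = L/(kA) = 0.13/(0.0317×18) = 0.2278 K/W
R_outer film = 1/(h_o·A) = 1/(17.3×18) = 0.003211 K/W
R_total = 0.3036 K/W;  Q = ΔT/R_total = 43/0.3036 = 141.6 W
T_interface = T_inner − Q·ΣR(inner→interface) = 294 − 142×0.07257

T ≈ 284 K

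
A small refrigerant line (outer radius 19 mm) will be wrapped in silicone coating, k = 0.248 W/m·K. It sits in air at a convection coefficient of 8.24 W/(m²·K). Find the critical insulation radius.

r_cr ≈ 30.1 mm

For a cylinder r_cr = k/h = 0.248/8.24
r_cr = 30.1 mm; since the bare radius (19 mm) is below r_cr, adding a thin layer of insulation will *increase* heat loss.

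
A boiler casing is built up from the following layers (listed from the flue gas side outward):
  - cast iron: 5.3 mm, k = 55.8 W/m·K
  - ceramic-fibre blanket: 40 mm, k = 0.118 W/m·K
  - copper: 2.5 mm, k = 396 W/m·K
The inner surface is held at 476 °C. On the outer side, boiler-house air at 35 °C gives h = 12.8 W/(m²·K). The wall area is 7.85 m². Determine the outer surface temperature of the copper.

T ≈ 118 °C

Thermal resistances in series:
R_cast iron = L/(kA) = 0.0053/(55.8×7.85) = 1.21×10^-5 K/W
R_ceramic-fibre blanket = L/(kA) = 0.04/(0.118×7.85) = 0.04318 K/W
R_copper = L/(kA) = 0.0025/(396×7.85) = 8.042×10^-7 K/W
R_outer film = 1/(h_o·A) = 1/(12.8×7.85) = 0.009952 K/W
R_total = 0.05315 K/W;  Q = ΔT/R_total = 441/0.05315 = 8298 W
T_interface = T_inner − Q·ΣR(inner→interface) = 476 − 8300×0.0432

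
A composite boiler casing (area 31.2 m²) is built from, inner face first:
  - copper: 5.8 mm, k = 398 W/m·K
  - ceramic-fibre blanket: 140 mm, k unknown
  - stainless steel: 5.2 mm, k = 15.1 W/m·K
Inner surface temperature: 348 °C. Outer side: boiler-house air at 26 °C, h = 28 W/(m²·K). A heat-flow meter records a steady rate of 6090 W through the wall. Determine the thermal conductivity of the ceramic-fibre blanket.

k ≈ 0.0868 W/(m·K)

Thermal resistances in series:
R_copper = L/(kA) = 0.0058/(398×31.2) = 4.671×10^-7 K/W
R_stainless steel = L/(kA) = 0.0052/(15.1×31.2) = 1.104×10^-5 K/W
R_outer film = 1/(h_o·A) = 1/(28×31.2) = 0.001145 K/W
Sum of known resistances R_other = 0.001156 K/W
Total R = ΔT/Q = 322/6090 = 0.05287 K/W
R_ceramic-fibre blanket = R_total − R_other = 0.05172 K/W
k = L/(R·A) = 0.14/(0.05172×31.2)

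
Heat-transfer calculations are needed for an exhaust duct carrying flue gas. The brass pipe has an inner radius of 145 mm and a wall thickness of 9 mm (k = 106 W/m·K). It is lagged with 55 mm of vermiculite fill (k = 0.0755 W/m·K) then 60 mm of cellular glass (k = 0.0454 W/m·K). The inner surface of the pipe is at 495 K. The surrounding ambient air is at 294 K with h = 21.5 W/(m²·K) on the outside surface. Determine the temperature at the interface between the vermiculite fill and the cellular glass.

T ≈ 412 K

For a radial system each layer contributes R = ln(r_out/r_in)/(2πkL); films add R = 1/(hA).
R_brass pipe wall = ln(154/145)/(2π×106×1) = 9.042×10^-5 K/W
R_vermiculite fill = ln(209/154)/(2π×0.0755×1) = 0.6437 K/W
R_cellular glass = ln(269/209)/(2π×0.0454×1) = 0.8847 K/W
R_outer film = 1/(h_o·2πr_oL) = 1/(21.5×2π×0.269×1) = 0.02752 K/W
R_total = 1.556 K/W
Q = ΔT/R_total = 201/1.556
Q = 129 W/m
T_interface = T_inner − Q·ΣR(inner→interface) = 495 − 129×0.6438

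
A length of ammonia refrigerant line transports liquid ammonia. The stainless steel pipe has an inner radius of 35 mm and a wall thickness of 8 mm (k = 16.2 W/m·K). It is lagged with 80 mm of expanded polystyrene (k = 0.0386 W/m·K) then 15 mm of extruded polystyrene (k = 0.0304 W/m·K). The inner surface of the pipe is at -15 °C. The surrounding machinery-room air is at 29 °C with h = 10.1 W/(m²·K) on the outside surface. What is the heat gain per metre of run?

Radial resistances (cylindrical: R_cond = ln(r_o/r_i)/(2πkL), R_conv = 1/(h·2πrL)):
R_stainless steel pipe wall = ln(43/35)/(2π×16.2×1) = 0.002022 K/W
R_expanded polystyrene = ln(123/43)/(2π×0.0386×1) = 4.333 K/W
R_extruded polystyrene = ln(138/123)/(2π×0.0304×1) = 0.6024 K/W
R_outer film = 1/(h_o·2πr_oL) = 1/(10.1×2π×0.138×1) = 0.1142 K/W
R_total = 5.052 K/W
Q = ΔT/R_total = 44/5.052

q′ ≈ 8.71 W/m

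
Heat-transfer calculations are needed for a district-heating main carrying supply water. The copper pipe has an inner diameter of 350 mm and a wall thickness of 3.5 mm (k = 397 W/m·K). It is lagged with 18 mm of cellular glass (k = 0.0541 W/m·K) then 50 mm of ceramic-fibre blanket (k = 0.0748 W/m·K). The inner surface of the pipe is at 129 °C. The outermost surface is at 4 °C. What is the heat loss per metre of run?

Per-layer cylindrical resistances, series-summed:
R_copper pipe wall = ln(178.5/175)/(2π×397×1) = 7.939×10^-6 K/W
R_cellular glass = ln(196.5/178.5)/(2π×0.0541×1) = 0.2826 K/W
R_ceramic-fibre blanket = ln(246.5/196.5)/(2π×0.0748×1) = 0.4824 K/W
R_total = 0.765 K/W
Q = ΔT/R_total = 125/0.765

q′ ≈ 163 W/m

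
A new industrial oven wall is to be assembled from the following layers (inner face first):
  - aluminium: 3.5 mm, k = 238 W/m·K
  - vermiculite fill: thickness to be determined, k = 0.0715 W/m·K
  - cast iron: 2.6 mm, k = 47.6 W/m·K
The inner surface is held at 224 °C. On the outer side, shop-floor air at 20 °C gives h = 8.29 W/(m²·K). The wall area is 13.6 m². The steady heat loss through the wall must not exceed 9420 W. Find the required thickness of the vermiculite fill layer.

L ≈ 12.4 mm

Treating each layer as a thermal resistance in series:
R_aluminium = L/(kA) = 0.0035/(238×13.6) = 1.081×10^-6 K/W
R_cast iron = L/(kA) = 0.0026/(47.6×13.6) = 4.016×10^-6 K/W
R_outer film = 1/(h_o·A) = 1/(8.29×13.6) = 0.00887 K/W
Sum of the known resistances R_other = 0.008875 K/W
Required total resistance R_tot = ΔT/Q_allow = 204/9420 = 0.02166 K/W
R_vermiculite fill = R_tot − R_other = 0.01278 K/W
L = R·k·A = 0.01278×0.0715×13.6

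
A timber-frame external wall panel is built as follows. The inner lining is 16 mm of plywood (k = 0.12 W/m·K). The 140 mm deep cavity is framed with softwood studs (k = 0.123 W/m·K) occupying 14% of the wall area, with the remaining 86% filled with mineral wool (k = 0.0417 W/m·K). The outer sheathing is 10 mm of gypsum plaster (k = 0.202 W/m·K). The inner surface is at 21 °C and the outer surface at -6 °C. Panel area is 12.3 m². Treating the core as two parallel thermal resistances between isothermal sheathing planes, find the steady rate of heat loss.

Q ≈ 118 W

Sheathing layers in series; stud and cavity paths in parallel between them.
R_inner = 0.016/(0.12×12.3) = 0.01084 K/W
R_stud  = 0.14/(0.123×0.14×12.3) = 0.661 K/W
R_cav   = 0.14/(0.0417×0.86×12.3) = 0.3174 K/W
1/R_core = 1/R_stud + 1/R_cav → R_core = 0.2144 K/W
R_outer = 0.01/(0.202×12.3) = 0.004025 K/W
R_total = 0.2293 K/W
Q = ΔT/R_total = 27/0.2293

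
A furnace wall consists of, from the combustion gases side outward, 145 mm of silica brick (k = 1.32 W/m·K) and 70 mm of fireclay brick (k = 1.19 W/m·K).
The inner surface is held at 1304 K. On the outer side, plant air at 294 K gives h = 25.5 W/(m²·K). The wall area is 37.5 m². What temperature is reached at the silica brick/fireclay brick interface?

Treating each layer as a thermal resistance in series:
R_silica brick = L/(kA) = 0.145/(1.32×37.5) = 0.002929 K/W
R_fireclay brick = L/(kA) = 0.07/(1.19×37.5) = 0.001569 K/W
R_outer film = 1/(h_o·A) = 1/(25.5×37.5) = 0.001046 K/W
R_total = 0.005544 K/W;  Q = ΔT/R_total = 1010/0.005544 = 182200 W
T_interface = T_inner − Q·ΣR(inner→interface) = 1304 − 182000×0.002929

T ≈ 770 K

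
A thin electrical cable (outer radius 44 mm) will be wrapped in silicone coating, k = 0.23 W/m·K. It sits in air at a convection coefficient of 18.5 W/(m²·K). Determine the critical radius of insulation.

For a cylinder r_cr = k/h = 0.23/18.5
r_cr = 12.4 mm; since the bare radius (44 mm) is above r_cr, any added insulation will reduce heat loss.

r_cr ≈ 12.4 mm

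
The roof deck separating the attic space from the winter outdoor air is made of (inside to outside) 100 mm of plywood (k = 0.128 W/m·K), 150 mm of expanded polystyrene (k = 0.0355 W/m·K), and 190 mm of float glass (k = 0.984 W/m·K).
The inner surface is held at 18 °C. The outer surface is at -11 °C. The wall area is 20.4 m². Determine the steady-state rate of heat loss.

Q ≈ 114 W

Using the resistance-network approach (series):
R_plywood = L/(kA) = 0.1/(0.128×20.4) = 0.0383 K/W
R_expanded polystyrene = L/(kA) = 0.15/(0.0355×20.4) = 0.2071 K/W
R_float glass = L/(kA) = 0.19/(0.984×20.4) = 0.009465 K/W
R_total = 0.2549 K/W
Q = ΔT / R_total = 29 / 0.2549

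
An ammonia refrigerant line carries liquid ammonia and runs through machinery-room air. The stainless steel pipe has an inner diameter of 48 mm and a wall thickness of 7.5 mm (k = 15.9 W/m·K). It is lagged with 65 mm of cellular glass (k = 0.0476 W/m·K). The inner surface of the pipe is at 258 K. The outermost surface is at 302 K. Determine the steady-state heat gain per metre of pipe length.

Treating each annulus and film as a series resistance:
R_stainless steel pipe wall = ln(31.5/24)/(2π×15.9×1) = 0.002722 K/W
R_cellular glass = ln(96.5/31.5)/(2π×0.0476×1) = 3.743 K/W
R_total = 3.746 K/W
Q = ΔT/R_total = 44/3.746

q′ ≈ 11.7 W/m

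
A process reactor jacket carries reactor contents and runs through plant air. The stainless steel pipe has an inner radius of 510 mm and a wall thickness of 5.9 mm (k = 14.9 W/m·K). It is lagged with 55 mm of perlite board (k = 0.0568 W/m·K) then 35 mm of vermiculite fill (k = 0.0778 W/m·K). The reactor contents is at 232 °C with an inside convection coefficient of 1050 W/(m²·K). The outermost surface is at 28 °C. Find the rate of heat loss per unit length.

q′ ≈ 502 W/m

For a radial system each layer contributes R = ln(r_out/r_in)/(2πkL); films add R = 1/(hA).
R_inner film = 1/(h_i·2πr₁L) = 1/(1050×2π×0.51×1) = 2.972×10^-4 K/W
R_stainless steel pipe wall = ln(515.9/510)/(2π×14.9×1) = 1.229×10^-4 K/W
R_perlite board = ln(570.9/515.9)/(2π×0.0568×1) = 0.2838 K/W
R_vermiculite fill = ln(605.9/570.9)/(2π×0.0778×1) = 0.1217 K/W
R_total = 0.406 K/W
Q = ΔT/R_total = 204/0.406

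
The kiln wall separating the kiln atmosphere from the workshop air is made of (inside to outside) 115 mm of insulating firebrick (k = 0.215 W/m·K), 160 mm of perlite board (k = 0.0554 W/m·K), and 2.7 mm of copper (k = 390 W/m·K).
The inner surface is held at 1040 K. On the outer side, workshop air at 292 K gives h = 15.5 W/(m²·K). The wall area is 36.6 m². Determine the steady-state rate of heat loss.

Q ≈ 7850 W

Series thermal resistances:
R_insulating firebrick = L/(kA) = 0.115/(0.215×36.6) = 0.01461 K/W
R_perlite board = L/(kA) = 0.16/(0.0554×36.6) = 0.07891 K/W
R_copper = L/(kA) = 0.0027/(390×36.6) = 1.892×10^-7 K/W
R_outer film = 1/(h_o·A) = 1/(15.5×36.6) = 0.001763 K/W
R_total = 0.09529 K/W
Q = ΔT / R_total = 748 / 0.09529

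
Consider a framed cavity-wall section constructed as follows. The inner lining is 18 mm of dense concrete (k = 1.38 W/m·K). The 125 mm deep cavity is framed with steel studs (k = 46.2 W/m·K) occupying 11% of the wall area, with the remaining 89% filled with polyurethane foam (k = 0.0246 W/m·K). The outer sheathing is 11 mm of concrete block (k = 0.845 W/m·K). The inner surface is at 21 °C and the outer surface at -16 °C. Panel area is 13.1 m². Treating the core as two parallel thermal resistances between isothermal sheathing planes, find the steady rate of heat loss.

Sheathing layers in series; stud and cavity paths in parallel between them.
R_inner = 0.018/(1.38×13.1) = 9.957×10^-4 K/W
R_stud  = 0.125/(46.2×0.11×13.1) = 0.001878 K/W
R_cav   = 0.125/(0.0246×0.89×13.1) = 0.4358 K/W
1/R_core = 1/R_stud + 1/R_cav → R_core = 0.00187 K/W
R_outer = 0.011/(0.845×13.1) = 9.937×10^-4 K/W
R_total = 0.003859 K/W
Q = ΔT/R_total = 37/0.003859

Q ≈ 9590 W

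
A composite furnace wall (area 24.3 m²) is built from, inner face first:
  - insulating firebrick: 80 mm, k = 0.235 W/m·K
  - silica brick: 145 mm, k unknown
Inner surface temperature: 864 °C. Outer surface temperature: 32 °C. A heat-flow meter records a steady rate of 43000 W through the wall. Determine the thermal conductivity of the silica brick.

k ≈ 1.12 W/(m·K)

Thermal resistances in series:
R_insulating firebrick = L/(kA) = 0.08/(0.235×24.3) = 0.01401 K/W
Sum of known resistances R_other = 0.01401 K/W
Total R = ΔT/Q = 832/43000 = 0.01935 K/W
R_silica brick = R_total − R_other = 0.00534 K/W
k = L/(R·A) = 0.145/(0.00534×24.3)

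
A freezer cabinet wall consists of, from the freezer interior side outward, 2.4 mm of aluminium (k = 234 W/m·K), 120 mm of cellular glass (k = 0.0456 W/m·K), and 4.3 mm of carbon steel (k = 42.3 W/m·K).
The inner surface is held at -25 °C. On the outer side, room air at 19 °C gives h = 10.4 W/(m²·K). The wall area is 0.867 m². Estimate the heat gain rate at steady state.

Q ≈ 14 W

Series thermal resistances:
R_aluminium = L/(kA) = 0.0024/(234×0.867) = 1.183×10^-5 K/W
R_cellular glass = L/(kA) = 0.12/(0.0456×0.867) = 3.035 K/W
R_carbon steel = L/(kA) = 0.0043/(42.3×0.867) = 1.172×10^-4 K/W
R_outer film = 1/(h_o·A) = 1/(10.4×0.867) = 0.1109 K/W
R_total = 3.146 K/W
Q = ΔT / R_total = 44 / 3.146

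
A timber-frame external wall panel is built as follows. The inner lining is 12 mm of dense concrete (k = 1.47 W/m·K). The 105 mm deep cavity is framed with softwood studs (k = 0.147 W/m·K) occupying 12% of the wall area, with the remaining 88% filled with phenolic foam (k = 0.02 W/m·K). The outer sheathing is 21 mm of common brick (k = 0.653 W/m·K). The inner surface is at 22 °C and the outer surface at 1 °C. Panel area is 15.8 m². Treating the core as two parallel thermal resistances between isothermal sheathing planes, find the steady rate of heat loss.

Sheathing layers in series; stud and cavity paths in parallel between them.
R_inner = 0.012/(1.47×15.8) = 5.167×10^-4 K/W
R_stud  = 0.105/(0.147×0.12×15.8) = 0.3767 K/W
R_cav   = 0.105/(0.02×0.88×15.8) = 0.3776 K/W
1/R_core = 1/R_stud + 1/R_cav → R_core = 0.1886 K/W
R_outer = 0.021/(0.653×15.8) = 0.002035 K/W
R_total = 0.1911 K/W
Q = ΔT/R_total = 21/0.1911

Q ≈ 110 W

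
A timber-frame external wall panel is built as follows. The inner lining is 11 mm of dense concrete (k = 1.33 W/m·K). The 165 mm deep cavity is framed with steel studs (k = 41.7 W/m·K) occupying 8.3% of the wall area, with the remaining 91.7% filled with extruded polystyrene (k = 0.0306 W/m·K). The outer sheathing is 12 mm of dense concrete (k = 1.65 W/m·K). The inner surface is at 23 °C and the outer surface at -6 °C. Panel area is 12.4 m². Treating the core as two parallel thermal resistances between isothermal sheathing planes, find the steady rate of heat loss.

Sheathing layers in series; stud and cavity paths in parallel between them.
R_inner = 0.011/(1.33×12.4) = 6.67×10^-4 K/W
R_stud  = 0.165/(41.7×0.083×12.4) = 0.003845 K/W
R_cav   = 0.165/(0.0306×0.917×12.4) = 0.4742 K/W
1/R_core = 1/R_stud + 1/R_cav → R_core = 0.003814 K/W
R_outer = 0.012/(1.65×12.4) = 5.865×10^-4 K/W
R_total = 0.005067 K/W
Q = ΔT/R_total = 29/0.005067

Q ≈ 5720 W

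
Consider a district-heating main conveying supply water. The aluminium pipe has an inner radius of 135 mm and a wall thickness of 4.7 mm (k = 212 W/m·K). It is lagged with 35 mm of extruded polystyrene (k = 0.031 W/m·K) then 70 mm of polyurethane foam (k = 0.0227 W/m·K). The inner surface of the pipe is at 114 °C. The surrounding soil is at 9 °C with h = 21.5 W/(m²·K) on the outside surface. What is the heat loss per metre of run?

Cylindrical conduction, so R = ln(r₂/r₁)/(2πkL) per layer, in series:
R_aluminium pipe wall = ln(139.7/135)/(2π×212×1) = 2.569×10^-5 K/W
R_extruded polystyrene = ln(174.7/139.7)/(2π×0.031×1) = 1.148 K/W
R_polyurethane foam = ln(244.7/174.7)/(2π×0.0227×1) = 2.363 K/W
R_outer film = 1/(h_o·2πr_oL) = 1/(21.5×2π×0.2447×1) = 0.03025 K/W
R_total = 3.541 K/W
Q = ΔT/R_total = 105/3.541

q′ ≈ 29.7 W/m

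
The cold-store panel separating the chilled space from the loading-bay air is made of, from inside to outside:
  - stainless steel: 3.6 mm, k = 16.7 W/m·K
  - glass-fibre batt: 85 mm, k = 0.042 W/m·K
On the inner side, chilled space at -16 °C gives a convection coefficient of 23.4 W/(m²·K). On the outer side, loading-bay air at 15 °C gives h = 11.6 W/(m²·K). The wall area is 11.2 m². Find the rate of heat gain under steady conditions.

Q ≈ 161 W

Using the resistance-network approach (series):
R_inner film = 1/(h_i·A) = 1/(23.4×11.2) = 0.003816 K/W
R_stainless steel = L/(kA) = 0.0036/(16.7×11.2) = 1.925×10^-5 K/W
R_glass-fibre batt = L/(kA) = 0.085/(0.042×11.2) = 0.1807 K/W
R_outer film = 1/(h_o·A) = 1/(11.6×11.2) = 0.007697 K/W
R_total = 0.1922 K/W
Q = ΔT / R_total = 31 / 0.1922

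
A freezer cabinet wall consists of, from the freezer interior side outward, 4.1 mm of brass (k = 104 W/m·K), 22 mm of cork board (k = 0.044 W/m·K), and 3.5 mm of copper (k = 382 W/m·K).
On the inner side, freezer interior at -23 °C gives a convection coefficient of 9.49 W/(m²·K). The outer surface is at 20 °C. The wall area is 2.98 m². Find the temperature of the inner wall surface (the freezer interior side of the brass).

Treating each layer as a thermal resistance in series:
R_inner film = 1/(h_i·A) = 1/(9.49×2.98) = 0.03536 K/W
R_brass = L/(kA) = 0.0041/(104×2.98) = 1.323×10^-5 K/W
R_cork board = L/(kA) = 0.022/(0.044×2.98) = 0.1678 K/W
R_copper = L/(kA) = 0.0035/(382×2.98) = 3.075×10^-6 K/W
R_total = 0.2032 K/W;  Q = ΔT/R_total = 43/0.2032 = 211.7 W
T_interface = T_inner + Q·ΣR(inner→interface) = -23 + 212×0.03536

T ≈ -15.5 °C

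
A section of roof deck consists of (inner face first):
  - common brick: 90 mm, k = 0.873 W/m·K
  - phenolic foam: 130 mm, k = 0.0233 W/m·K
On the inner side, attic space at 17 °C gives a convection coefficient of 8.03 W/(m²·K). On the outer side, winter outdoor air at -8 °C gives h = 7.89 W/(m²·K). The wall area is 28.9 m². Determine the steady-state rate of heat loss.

Q ≈ 122 W

Treating each layer as a thermal resistance in series:
R_inner film = 1/(h_i·A) = 1/(8.03×28.9) = 0.004309 K/W
R_common brick = L/(kA) = 0.09/(0.873×28.9) = 0.003567 K/W
R_phenolic foam = L/(kA) = 0.13/(0.0233×28.9) = 0.1931 K/W
R_outer film = 1/(h_o·A) = 1/(7.89×28.9) = 0.004386 K/W
R_total = 0.2053 K/W
Q = ΔT / R_total = 25 / 0.2053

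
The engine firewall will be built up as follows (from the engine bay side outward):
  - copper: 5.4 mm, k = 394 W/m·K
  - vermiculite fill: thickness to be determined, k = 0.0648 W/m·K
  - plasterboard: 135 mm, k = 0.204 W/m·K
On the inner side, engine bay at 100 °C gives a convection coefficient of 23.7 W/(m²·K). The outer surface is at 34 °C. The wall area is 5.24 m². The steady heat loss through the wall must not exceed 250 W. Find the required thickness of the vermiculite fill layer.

Series thermal resistances:
R_inner film = 1/(h_i·A) = 1/(23.7×5.24) = 0.008052 K/W
R_copper = L/(kA) = 0.0054/(394×5.24) = 2.616×10^-6 K/W
R_plasterboard = L/(kA) = 0.135/(0.204×5.24) = 0.1263 K/W
Sum of the known resistances R_other = 0.1343 K/W
Required total resistance R_tot = ΔT/Q_allow = 66/250 = 0.264 K/W
R_vermiculite fill = R_tot − R_other = 0.1297 K/W
L = R·k·A = 0.1297×0.0648×5.24

L ≈ 44 mm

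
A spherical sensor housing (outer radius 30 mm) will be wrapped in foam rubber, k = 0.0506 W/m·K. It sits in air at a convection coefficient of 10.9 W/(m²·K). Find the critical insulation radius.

r_cr ≈ 9.28 mm

For a sphere r_cr = 2k/h = 2×0.0506/10.9
r_cr = 9.28 mm; since the bare radius (30 mm) is above r_cr, any added insulation will reduce heat loss.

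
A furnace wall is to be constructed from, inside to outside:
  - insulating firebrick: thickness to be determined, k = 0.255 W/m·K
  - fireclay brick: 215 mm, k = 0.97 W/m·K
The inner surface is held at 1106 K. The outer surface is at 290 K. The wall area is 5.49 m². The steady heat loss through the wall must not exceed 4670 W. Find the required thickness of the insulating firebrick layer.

L ≈ 188 mm

Treating each layer as a thermal resistance in series:
R_fireclay brick = L/(kA) = 0.215/(0.97×5.49) = 0.04037 K/W
Sum of the known resistances R_other = 0.04037 K/W
Required total resistance R_tot = ΔT/Q_allow = 816/4670 = 0.1747 K/W
R_insulating firebrick = R_tot − R_other = 0.1344 K/W
L = R·k·A = 0.1344×0.255×5.49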